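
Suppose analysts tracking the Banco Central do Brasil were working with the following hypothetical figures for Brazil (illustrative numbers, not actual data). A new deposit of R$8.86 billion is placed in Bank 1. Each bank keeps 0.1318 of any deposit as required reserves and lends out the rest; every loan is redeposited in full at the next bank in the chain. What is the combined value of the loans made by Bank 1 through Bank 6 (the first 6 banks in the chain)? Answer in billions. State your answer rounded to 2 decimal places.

Bank i lends (1 − rr)^i of the original deposit: Bank 1 lends 8.86·0.8682 ≈ 7.6923, Bank 2 lends 8.86·0.8682² ≈ 6.6784, and so on.
Summing a geometric series: total = 8.86·[0.8682·(1 − 0.8682^6) / (1 − 0.8682)] ≈ 33.3679 billion.

R$33.37 billion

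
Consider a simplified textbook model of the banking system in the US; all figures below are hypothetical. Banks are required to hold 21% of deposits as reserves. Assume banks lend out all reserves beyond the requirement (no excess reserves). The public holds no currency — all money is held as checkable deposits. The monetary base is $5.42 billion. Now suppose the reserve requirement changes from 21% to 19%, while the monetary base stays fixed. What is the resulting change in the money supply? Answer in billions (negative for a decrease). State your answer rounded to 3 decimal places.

Initially m₁ = 1 / (0.21) ≈ 4.76190, so M₁ = 4.76190 × 5.42 ≈ 25.8095 billion.
After the change m₂ = 1 / (0.19) ≈ 5.26316, so M₂ = 5.26316 × 5.42 ≈ 28.5263 billion.
ΔM = M₂ − M₁ = 28.5263 − 25.8095 = 2.7168 billion.

$2.717 billion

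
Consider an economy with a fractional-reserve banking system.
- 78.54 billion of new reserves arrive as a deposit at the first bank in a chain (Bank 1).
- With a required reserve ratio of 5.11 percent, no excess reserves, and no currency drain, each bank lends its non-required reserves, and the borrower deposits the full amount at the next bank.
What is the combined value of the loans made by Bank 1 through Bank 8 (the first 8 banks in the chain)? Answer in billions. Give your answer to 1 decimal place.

499.8 billion

Bank i lends (1 − rr)^i of the original deposit: Bank 1 lends 78.54·0.9489 ≈ 74.5266, Bank 2 lends 78.54·0.9489² ≈ 70.7183, and so on.
Summing a geometric series: total = 78.54·[0.9489·(1 − 0.9489^8) / (1 − 0.9489)] ≈ 499.8097 billion.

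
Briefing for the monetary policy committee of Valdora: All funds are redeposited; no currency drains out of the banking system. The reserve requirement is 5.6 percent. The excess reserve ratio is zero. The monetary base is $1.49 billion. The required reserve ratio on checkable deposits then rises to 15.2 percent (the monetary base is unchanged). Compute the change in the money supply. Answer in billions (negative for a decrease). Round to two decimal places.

-16.80 billion

Initially m₁ = 1 / (0.056) ≈ 17.8571, so M₁ = 17.8571 × 1.49 ≈ 26.6071 billion.
After the change m₂ = 1 / (0.152) ≈ 6.5789, so M₂ = 6.5789 × 1.49 ≈ 9.8026 billion.
ΔM = M₂ − M₁ = 9.8026 − 26.6071 = -16.8045 billion.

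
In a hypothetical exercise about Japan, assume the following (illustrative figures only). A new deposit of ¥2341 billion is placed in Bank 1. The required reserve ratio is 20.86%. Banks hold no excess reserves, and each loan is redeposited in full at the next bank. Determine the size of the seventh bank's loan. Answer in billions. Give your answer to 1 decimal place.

Each bank lends a fraction (1 − rr) = 0.7914 of the deposit it receives, so Bank 7 receives 2341·0.7914^6 and lends 2341·0.7914^7 ≈ 455.1701 billion.

¥455.2 billion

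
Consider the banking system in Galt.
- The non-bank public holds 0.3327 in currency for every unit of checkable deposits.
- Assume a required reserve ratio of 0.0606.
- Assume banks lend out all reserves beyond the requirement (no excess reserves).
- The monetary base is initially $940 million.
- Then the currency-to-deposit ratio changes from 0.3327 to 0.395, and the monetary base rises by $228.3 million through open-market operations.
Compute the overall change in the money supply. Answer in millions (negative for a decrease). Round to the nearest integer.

Before: m₁ = (1 + 0.3327) / (0.0606 + 0.3327) ≈ 3.38851, MB₁ = 940, so M₁ = 3.38851 × 940 = 3185.1994 million.
After: m₂ = (1 + 0.395) / (0.0606 + 0.395) ≈ 3.06190, MB₂ = 940 + 228.3 = 1168.3, so M₂ = 3.06190 × 1168.3 ≈ 3577.2178 million.
ΔM = M₂ − M₁ = 3577.2178 − 3185.1994 = 392.0184 million.

$392 million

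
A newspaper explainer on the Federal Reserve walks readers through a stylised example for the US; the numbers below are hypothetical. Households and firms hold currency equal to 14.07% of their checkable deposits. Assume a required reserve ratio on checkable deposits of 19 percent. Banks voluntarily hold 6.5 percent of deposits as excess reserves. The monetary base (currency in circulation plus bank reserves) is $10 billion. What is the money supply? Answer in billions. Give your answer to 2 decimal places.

The money multiplier is m = (1 + c) / (rr + e + c) = (1 + 0.1407) / (0.19 + 0.065 + 0.1407) ≈ 2.8827.
So M = m × MB = 2.8827 × 10 = 28.827 billion.

$28.83 billion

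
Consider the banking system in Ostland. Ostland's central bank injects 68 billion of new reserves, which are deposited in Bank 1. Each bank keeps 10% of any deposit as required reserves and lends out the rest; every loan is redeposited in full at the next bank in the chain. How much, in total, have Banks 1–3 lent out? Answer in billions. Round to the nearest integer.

Bank i lends (1 − rr)^i of the original deposit: Bank 1 lends 68·0.9000 = 61.2000, Bank 2 lends 68·0.9000² = 55.0800, and so on.
Summing a geometric series: total = 68·[0.9000·(1 − 0.9000^3) / (1 − 0.9000)] = 165.8520 billion.

166 billion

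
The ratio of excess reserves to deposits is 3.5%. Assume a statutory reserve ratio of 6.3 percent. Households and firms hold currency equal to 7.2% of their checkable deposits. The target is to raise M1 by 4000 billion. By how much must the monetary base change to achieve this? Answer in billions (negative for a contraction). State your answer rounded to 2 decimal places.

634.33 billion

The money multiplier is m = (1 + c) / (rr + e + c) = (1 + 0.072) / (0.063 + 0.035 + 0.072) ≈ 6.3058824.
ΔMB = ΔM / m = (+4000) / 6.3058824 ≈ 634.3284 billion.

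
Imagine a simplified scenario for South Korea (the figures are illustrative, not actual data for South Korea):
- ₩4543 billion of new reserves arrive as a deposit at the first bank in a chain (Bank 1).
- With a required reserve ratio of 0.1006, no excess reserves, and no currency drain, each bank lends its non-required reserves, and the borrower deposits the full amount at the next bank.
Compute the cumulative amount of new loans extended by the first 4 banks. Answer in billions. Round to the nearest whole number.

₩14039 billion

Bank i lends (1 − rr)^i of the original deposit: Bank 1 lends 4543·0.8994 = 4085.9742, Bank 2 lends 4543·0.8994² ≈ 3674.9252, and so on.
Summing a geometric series: total = 4543·[0.8994·(1 − 0.8994^4) / (1 − 0.8994)] ≈ 14038.8489 billion.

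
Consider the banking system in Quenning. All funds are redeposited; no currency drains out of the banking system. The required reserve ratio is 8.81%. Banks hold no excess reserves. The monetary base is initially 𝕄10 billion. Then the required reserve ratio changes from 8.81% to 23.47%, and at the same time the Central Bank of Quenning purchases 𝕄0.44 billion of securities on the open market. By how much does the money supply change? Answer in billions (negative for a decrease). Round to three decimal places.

-69.025 billion

Before: m₁ = 1 / (0.0881) ≈ 11.350738, MB₁ = 10, so M₁ = 11.350738 × 10 ≈ 113.5074 billion.
After: m₂ = 1 / (0.2347) ≈ 4.260758, MB₂ = 10 + 0.44 = 10.44, so M₂ = 4.260758 × 10.44 ≈ 44.4823 billion.
ΔM = M₂ − M₁ = 44.4823 − 113.5074 = -69.0251 billion.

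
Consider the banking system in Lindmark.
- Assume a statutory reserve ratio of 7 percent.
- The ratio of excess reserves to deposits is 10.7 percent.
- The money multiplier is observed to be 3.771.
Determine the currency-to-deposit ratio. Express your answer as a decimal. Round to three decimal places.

Using m = 3.771. From m = (1 + c)/(c + rr + e), rearranging gives 1 + c = m·(c + rr + e), so c·(1 − m) = m·(rr + e) − 1.
Hence c = [m·(rr + e) − 1]/(1 − m) = [3.771 × (0.07 + 0.107) − 1] / (1 − 3.771) ≈ 0.120005.

0.120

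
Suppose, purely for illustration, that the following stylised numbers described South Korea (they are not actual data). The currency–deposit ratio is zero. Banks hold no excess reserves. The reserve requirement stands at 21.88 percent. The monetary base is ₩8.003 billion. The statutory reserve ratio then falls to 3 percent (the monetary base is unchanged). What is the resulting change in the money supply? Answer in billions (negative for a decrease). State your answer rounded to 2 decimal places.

₩230.19 billion

Initially m₁ = 1 / (0.2188) ≈ 4.5704, so M₁ = 4.5704 × 8.003 ≈ 36.5769 billion.
After the change m₂ = 1 / (0.03) ≈ 33.3333, so M₂ = 33.3333 × 8.003 ≈ 266.7664 billion.
ΔM = M₂ − M₁ = 266.7664 − 36.5769 = 230.1895 billion.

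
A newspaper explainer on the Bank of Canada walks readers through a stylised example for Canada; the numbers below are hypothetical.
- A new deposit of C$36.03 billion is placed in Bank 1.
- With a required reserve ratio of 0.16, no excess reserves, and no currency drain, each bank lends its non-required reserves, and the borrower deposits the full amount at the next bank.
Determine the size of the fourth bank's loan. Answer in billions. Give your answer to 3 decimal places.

Each bank lends a fraction (1 − rr) = 0.8400 of the deposit it receives, so Bank 4 receives 36.03·0.8400^3 and lends 36.03·0.8400^4 ≈ 17.9383 billion.

C$17.938 billion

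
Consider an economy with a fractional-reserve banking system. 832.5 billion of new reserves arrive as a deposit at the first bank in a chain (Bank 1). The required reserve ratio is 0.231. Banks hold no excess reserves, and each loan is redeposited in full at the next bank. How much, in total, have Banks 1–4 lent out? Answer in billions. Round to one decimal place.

Bank i lends (1 − rr)^i of the original deposit: Bank 1 lends 832.5·0.7690 = 640.1925, Bank 2 lends 832.5·0.7690² ≈ 492.3080, and so on.
Summing a geometric series: total = 832.5·[0.7690·(1 − 0.7690^4) / (1 − 0.7690)] ≈ 1802.2172 billion.

1802.2 billion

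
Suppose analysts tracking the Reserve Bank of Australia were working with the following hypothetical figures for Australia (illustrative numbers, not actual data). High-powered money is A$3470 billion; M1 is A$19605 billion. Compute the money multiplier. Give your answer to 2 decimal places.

5.65

The money multiplier is m = M / MB = 19605 / 3470 ≈ 5.64986.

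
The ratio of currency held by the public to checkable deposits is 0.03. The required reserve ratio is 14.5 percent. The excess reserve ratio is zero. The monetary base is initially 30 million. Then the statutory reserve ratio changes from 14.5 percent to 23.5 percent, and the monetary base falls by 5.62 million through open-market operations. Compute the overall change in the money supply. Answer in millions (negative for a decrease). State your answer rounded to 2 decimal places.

-81.81 million

Before: m₁ = (1 + 0.03) / (0.145 + 0.03) ≈ 5.88571, MB₁ = 30, so M₁ = 5.88571 × 30 = 176.5713 million.
After: m₂ = (1 + 0.03) / (0.235 + 0.03) ≈ 3.88679, MB₂ = 30 − 5.62 = 24.38, so M₂ = 3.88679 × 24.38 ≈ 94.7599 million.
ΔM = M₂ − M₁ = 94.7599 − 176.5713 = -81.8114 million.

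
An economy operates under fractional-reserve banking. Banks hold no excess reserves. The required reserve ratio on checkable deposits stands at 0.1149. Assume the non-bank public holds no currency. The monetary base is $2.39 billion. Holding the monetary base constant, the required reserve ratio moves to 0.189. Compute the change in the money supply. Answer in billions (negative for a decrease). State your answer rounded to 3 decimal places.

Initially m₁ = 1 / (0.1149) ≈ 8.70322, so M₁ = 8.70322 × 2.39 ≈ 20.8007 billion.
After the change m₂ = 1 / (0.189) ≈ 5.29101, so M₂ = 5.29101 × 2.39 ≈ 12.6455 billion.
ΔM = M₂ − M₁ = 12.6455 − 20.8007 = -8.1552 billion.

-8.155 billion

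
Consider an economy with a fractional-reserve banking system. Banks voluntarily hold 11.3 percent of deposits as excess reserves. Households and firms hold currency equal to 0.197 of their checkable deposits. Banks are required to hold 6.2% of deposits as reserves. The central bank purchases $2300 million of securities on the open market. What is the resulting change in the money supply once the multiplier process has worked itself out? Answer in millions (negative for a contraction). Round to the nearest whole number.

The money multiplier is m = (1 + c) / (rr + e + c) = (1 + 0.197) / (0.062 + 0.113 + 0.197) ≈ 3.21774.
The purchase adds 2300 million of base, so ΔM = m × ΔMB = 3.21774 × (+2300) = 7400.802 million.

$7401 million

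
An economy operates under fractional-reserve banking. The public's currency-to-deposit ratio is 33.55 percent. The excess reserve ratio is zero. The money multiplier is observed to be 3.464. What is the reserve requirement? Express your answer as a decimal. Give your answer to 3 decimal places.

0.050

Using m = 3.464. Since m = (1 + c)/(c + rr + e), the denominator satisfies c + rr + e = (1 + c)/m = (1 + 0.3355) / 3.464 ≈ 0.385537.
With c = 0.3355 and e = 0, the reserve requirement is 0.385537 − 0.3355 − 0 = 0.050037.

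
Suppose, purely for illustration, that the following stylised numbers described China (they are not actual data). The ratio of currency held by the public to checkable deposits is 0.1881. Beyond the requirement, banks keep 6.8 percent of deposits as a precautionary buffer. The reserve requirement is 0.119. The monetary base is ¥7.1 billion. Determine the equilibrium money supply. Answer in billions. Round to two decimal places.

The money multiplier is m = (1 + c) / (rr + e + c) = (1 + 0.1881) / (0.119 + 0.068 + 0.1881) ≈ 3.1674.
So M = m × MB = 3.1674 × 7.1 ≈ 22.4885 billion.

¥22.49 billion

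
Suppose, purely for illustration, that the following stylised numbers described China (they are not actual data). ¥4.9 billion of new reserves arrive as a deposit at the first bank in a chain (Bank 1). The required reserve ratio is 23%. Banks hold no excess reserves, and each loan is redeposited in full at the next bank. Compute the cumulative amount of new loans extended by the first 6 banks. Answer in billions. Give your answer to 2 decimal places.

¥12.99 billion

Bank i lends (1 − rr)^i of the original deposit: Bank 1 lends 4.9·0.7700 = 3.7730, Bank 2 lends 4.9·0.7700² ≈ 2.9052, and so on.
Summing a geometric series: total = 4.9·[0.7700·(1 − 0.7700^6) / (1 − 0.7700)] ≈ 12.9853 billion.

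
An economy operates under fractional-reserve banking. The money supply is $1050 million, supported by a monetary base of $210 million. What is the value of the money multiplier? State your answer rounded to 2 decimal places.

5.00

The money multiplier is m = M / MB = 1050 / 210 = 5.00000.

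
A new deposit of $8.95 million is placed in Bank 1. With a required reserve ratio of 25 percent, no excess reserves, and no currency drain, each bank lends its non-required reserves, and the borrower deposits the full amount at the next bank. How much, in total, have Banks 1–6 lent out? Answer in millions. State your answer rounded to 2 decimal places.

Bank i lends (1 − rr)^i of the original deposit: Bank 1 lends 8.95·0.7500 = 6.7125, Bank 2 lends 8.95·0.7500² ≈ 5.0344, and so on.
Summing a geometric series: total = 8.95·[0.7500·(1 − 0.7500^6) / (1 − 0.7500)] ≈ 22.0713 million.

$22.07 million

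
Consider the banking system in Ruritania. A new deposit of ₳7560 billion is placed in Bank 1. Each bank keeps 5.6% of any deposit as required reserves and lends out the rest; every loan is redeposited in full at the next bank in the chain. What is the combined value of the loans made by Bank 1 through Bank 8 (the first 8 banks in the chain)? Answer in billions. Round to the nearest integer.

₳47072 billion

Bank i lends (1 − rr)^i of the original deposit: Bank 1 lends 7560·0.9440 = 7136.6400, Bank 2 lends 7560·0.9440² ≈ 6736.9882, and so on.
Summing a geometric series: total = 7560·[0.9440·(1 − 0.9440^8) / (1 − 0.9440)] ≈ 47072.2672 billion.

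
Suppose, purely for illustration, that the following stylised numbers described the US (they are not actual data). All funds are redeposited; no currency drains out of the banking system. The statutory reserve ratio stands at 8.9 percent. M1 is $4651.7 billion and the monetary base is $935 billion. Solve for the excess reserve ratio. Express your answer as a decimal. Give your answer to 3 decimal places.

0.112

Using m = M/MB = 4651.7/935 ≈ 4.975080. Since m = (1 + c)/(c + rr + e), the denominator satisfies c + rr + e = (1 + c)/m = (1 + 0) / 4.975080 ≈ 0.201002.
With c = 0 and rr = 0.089, the excess reserve ratio is 0.201002 − 0 − 0.089 = 0.112002.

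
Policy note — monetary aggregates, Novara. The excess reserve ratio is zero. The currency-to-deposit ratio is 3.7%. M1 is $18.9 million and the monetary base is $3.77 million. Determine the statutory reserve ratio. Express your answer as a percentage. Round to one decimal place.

Using m = M/MB = 18.9/3.77 ≈ 5.013263. Since m = (1 + c)/(c + rr + e), the denominator satisfies c + rr + e = (1 + c)/m = (1 + 0.037) / 5.013263 ≈ 0.206851.
With c = 0.037 and e = 0, the statutory reserve ratio is 0.206851 − 0.037 − 0 = 0.169851.

17.0%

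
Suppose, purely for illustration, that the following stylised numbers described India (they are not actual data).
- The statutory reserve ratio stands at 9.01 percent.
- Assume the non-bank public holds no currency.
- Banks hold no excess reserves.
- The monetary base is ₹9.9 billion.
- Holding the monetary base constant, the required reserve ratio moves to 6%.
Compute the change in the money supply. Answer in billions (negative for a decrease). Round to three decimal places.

₹55.122 billion

Initially m₁ = 1 / (0.0901) ≈ 11.09878, so M₁ = 11.09878 × 9.9 ≈ 109.8779 billion.
After the change m₂ = 1 / (0.06) ≈ 16.66667, so M₂ = 16.66667 × 9.9 ≈ 165 billion.
ΔM = M₂ − M₁ = 165 − 109.8779 = 55.1221 billion.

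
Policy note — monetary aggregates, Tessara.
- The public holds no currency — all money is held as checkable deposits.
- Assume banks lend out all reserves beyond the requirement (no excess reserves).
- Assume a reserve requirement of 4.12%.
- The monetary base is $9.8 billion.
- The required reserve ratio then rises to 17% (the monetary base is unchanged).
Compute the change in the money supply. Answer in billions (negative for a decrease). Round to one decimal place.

-180.2 billion

Initially m₁ = 1 / (0.0412) ≈ 24.2718, so M₁ = 24.2718 × 9.8 ≈ 237.8636 billion.
After the change m₂ = 1 / (0.17) ≈ 5.8824, so M₂ = 5.8824 × 9.8 ≈ 57.6475 billion.
ΔM = M₂ − M₁ = 57.6475 − 237.8636 = -180.2161 billion.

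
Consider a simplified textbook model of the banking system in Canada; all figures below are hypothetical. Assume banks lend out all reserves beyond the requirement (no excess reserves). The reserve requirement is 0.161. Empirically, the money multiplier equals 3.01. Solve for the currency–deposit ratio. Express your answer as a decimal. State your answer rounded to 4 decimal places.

Using m = 3.01. From m = (1 + c)/(c + rr + e), rearranging gives 1 + c = m·(c + rr + e), so c·(1 − m) = m·(rr + e) − 1.
Hence c = [m·(rr + e) − 1]/(1 − m) = [3.01 × (0.161 + 0) − 1] / (1 − 3.01) ≈ 0.256413.

0.2564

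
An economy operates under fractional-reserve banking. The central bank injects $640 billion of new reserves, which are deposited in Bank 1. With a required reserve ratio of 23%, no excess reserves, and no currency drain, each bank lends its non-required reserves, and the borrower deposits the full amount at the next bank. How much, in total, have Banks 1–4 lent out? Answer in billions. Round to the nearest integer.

$1389 billion

Bank i lends (1 − rr)^i of the original deposit: Bank 1 lends 640·0.7700 = 492.8000, Bank 2 lends 640·0.7700² = 379.4560, and so on.
Summing a geometric series: total = 640·[0.7700·(1 − 0.7700^4) / (1 − 0.7700)] ≈ 1389.4166 billion.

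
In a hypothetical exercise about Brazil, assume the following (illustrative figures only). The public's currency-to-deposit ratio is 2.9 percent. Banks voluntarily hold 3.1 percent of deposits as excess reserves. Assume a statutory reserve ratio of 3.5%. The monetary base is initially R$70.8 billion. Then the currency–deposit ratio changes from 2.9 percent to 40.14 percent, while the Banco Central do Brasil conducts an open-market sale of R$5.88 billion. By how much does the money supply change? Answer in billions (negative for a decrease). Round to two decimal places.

Before: m₁ = (1 + 0.029) / (0.035 + 0.031 + 0.029) ≈ 10.83158, MB₁ = 70.8, so M₁ = 10.83158 × 70.8 ≈ 766.8759 billion.
After: m₂ = (1 + 0.4014) / (0.035 + 0.031 + 0.4014) ≈ 2.99829, MB₂ = 70.8 − 5.88 = 64.92, so M₂ = 2.99829 × 64.92 ≈ 194.649 billion.
ΔM = M₂ − M₁ = 194.649 − 766.8759 = -572.2269 billion.

-572.23 billion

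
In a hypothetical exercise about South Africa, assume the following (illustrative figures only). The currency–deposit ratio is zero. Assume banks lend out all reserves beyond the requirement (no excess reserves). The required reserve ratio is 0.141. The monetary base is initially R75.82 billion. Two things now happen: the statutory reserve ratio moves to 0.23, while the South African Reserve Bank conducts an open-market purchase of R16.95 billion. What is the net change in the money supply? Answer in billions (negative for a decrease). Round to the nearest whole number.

-134 billion

Before: m₁ = 1 / (0.141) ≈ 7.0922, MB₁ = 75.82, so M₁ = 7.0922 × 75.82 ≈ 537.7306 billion.
After: m₂ = 1 / (0.23) ≈ 4.3478, MB₂ = 75.82 + 16.95 = 92.77, so M₂ = 4.3478 × 92.77 ≈ 403.3454 billion.
ΔM = M₂ − M₁ = 403.3454 − 537.7306 = -134.3852 billion.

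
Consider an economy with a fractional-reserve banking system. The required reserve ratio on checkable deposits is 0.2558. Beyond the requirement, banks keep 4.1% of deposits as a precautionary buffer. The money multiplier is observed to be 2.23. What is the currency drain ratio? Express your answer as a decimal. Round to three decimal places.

Using m = 2.23. From m = (1 + c)/(c + rr + e), rearranging gives 1 + c = m·(c + rr + e), so c·(1 − m) = m·(rr + e) − 1.
Hence c = [m·(rr + e) − 1]/(1 − m) = [2.23 × (0.2558 + 0.041) − 1] / (1 − 2.23) ≈ 0.274907.

0.275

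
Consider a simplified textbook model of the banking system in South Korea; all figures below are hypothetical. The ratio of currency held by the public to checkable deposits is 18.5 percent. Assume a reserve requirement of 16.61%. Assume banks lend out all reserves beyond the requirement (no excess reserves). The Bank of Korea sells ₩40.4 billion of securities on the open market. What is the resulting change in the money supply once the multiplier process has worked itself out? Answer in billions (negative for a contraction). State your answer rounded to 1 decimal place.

-136.4 billion

The money multiplier is m = (1 + c) / (rr + c) = (1 + 0.185) / (0.1661 + 0.185) ≈ 3.3751.
The sale removes 40.4 billion of base, so ΔM = m × ΔMB = 3.3751 × (−40.4) ≈ -136.354 billion.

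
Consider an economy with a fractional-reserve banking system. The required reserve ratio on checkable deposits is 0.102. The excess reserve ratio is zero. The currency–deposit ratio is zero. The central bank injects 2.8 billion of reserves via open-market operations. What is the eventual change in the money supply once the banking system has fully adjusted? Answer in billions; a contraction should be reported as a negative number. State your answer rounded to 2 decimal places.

The simple money multiplier is m = 1/rr = 1/0.102 ≈ 9.8039.
An open-market purchase increases the monetary base by 2.8 billion, so ΔM = m × ΔMB = 9.8039 × 2.8 ≈ 27.4509 billion.

27.45 billion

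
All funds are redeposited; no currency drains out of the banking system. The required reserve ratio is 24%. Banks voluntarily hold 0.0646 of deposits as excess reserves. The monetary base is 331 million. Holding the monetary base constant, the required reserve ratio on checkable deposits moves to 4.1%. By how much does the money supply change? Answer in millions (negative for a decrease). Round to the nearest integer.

2048 million

Initially m₁ = 1 / (0.24 + 0.0646) ≈ 3.2830, so M₁ = 3.2830 × 331 = 1086.673 million.
After the change m₂ = 1 / (0.041 + 0.0646) ≈ 9.4697, so M₂ = 9.4697 × 331 = 3134.4707 million.
ΔM = M₂ − M₁ = 3134.4707 − 1086.673 = 2047.7977 million.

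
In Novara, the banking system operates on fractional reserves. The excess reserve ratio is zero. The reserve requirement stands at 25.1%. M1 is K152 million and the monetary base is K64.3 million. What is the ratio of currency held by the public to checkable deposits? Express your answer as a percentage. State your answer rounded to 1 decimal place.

29.8%

Using m = M/MB = 152/64.3 ≈ 2.363919. From m = (1 + c)/(c + rr + e), rearranging gives 1 + c = m·(c + rr + e), so c·(1 − m) = m·(rr + e) − 1.
Hence c = [m·(rr + e) − 1]/(1 − m) = [2.363919 × (0.251 + 0) − 1] / (1 − 2.363919) ≈ 0.298153.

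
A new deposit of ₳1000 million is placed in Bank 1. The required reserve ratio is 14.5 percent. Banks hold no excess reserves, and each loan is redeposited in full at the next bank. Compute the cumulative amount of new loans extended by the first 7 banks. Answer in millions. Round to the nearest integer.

Bank i lends (1 − rr)^i of the original deposit: Bank 1 lends 1000·0.8550 = 855.0000, Bank 2 lends 1000·0.8550² = 731.0250, and so on.
Summing a geometric series: total = 1000·[0.8550·(1 − 0.8550^7) / (1 − 0.8550)] ≈ 3927.0294 million.

₳3927 million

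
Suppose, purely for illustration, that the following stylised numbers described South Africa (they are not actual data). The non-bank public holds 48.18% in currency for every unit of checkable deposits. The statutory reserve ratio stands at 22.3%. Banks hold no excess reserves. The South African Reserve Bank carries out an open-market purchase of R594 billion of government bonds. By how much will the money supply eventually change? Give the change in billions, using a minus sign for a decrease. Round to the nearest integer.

The money multiplier is m = (1 + c) / (rr + c) = (1 + 0.4818) / (0.223 + 0.4818) ≈ 2.1024.
The purchase adds 594 billion of base, so ΔM = m × ΔMB = 2.1024 × (+594) = 1248.8256 billion.

R1249 billion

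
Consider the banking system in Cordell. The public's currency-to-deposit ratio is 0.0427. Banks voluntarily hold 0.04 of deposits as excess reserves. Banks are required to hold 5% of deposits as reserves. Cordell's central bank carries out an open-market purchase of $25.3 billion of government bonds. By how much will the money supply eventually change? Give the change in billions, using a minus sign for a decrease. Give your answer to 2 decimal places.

$198.80 billion

The money multiplier is m = (1 + c) / (rr + e + c) = (1 + 0.0427) / (0.05 + 0.04 + 0.0427) ≈ 7.85757.
The purchase adds 25.3 billion of base, so ΔM = m × ΔMB = 7.85757 × (+25.3) ≈ 198.7965 billion.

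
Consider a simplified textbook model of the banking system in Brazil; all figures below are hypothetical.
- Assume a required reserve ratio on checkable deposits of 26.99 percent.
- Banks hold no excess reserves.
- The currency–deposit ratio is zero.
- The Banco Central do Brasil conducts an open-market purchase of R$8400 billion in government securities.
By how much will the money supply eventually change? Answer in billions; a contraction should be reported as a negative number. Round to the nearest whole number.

The simple money multiplier is m = 1/rr = 1/0.2699 ≈ 3.70508.
An open-market purchase increases the monetary base by 8400 billion, so ΔM = m × ΔMB = 3.70508 × 8400 = 31122.672 billion.

R$31123 billion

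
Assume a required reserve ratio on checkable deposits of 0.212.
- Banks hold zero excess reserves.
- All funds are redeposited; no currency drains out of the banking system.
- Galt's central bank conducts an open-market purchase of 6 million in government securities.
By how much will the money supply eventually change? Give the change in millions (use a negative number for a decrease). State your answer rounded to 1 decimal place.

28.3 million

The simple money multiplier is m = 1/rr = 1/0.212 ≈ 4.7170.
An open-market purchase increases the monetary base by 6 million, so ΔM = m × ΔMB = 4.7170 × 6 = 28.302 million.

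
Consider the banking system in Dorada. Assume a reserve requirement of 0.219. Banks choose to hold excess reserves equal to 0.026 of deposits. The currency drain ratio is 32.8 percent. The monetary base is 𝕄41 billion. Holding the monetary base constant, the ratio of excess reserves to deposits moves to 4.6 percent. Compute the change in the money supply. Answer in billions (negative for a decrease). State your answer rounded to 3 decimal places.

-3.205 billion

Initially m₁ = (1 + 0.328) / (0.219 + 0.026 + 0.328) ≈ 2.317627, so M₁ = 2.317627 × 41 ≈ 95.0227 billion.
After the change m₂ = (1 + 0.328) / (0.219 + 0.046 + 0.328) ≈ 2.239460, so M₂ = 2.239460 × 41 ≈ 91.8179 billion.
ΔM = M₂ − M₁ = 91.8179 − 95.0227 = -3.2048 billion.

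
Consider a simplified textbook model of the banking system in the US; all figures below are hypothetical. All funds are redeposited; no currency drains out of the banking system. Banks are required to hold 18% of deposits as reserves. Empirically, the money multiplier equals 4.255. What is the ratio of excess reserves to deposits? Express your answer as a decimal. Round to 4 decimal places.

0.0550

Using m = 4.255. Since m = (1 + c)/(c + rr + e), the denominator satisfies c + rr + e = (1 + c)/m = (1 + 0) / 4.255 ≈ 0.235018.
With c = 0 and rr = 0.18, the ratio of excess reserves to deposits is 0.235018 − 0 − 0.18 = 0.055018.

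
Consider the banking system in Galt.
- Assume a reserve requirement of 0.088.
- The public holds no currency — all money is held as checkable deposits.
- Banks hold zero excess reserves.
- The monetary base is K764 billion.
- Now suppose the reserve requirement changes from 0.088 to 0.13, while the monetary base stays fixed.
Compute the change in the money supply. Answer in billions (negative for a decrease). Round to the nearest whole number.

-2805 billion

Initially m₁ = 1 / (0.088) ≈ 11.3636, so M₁ = 11.3636 × 764 = 8681.7904 billion.
After the change m₂ = 1 / (0.13) ≈ 7.6923, so M₂ = 7.6923 × 764 = 5876.9172 billion.
ΔM = M₂ − M₁ = 5876.9172 − 8681.7904 = -2804.8732 billion.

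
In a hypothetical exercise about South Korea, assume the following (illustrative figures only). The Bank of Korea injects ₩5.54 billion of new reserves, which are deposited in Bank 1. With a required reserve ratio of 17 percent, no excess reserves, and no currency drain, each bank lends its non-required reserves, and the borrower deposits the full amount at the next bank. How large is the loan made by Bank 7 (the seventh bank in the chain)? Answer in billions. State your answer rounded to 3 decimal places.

Each bank lends a fraction (1 − rr) = 0.8300 of the deposit it receives, so Bank 7 receives 5.54·0.8300^6 and lends 5.54·0.8300^7 ≈ 1.5033 billion.

₩1.503 billion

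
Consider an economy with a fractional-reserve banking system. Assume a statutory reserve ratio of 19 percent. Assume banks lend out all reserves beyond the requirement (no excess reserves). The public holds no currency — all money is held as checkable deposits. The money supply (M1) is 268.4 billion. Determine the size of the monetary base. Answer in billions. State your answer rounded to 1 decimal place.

With no currency drain and no excess reserves, the money multiplier is m = 1/rr = 1/0.19 ≈ 5.26316.
The monetary base is MB = M / m = 268.4 / 5.26316 ≈ 50.996 billion.

51.0 billion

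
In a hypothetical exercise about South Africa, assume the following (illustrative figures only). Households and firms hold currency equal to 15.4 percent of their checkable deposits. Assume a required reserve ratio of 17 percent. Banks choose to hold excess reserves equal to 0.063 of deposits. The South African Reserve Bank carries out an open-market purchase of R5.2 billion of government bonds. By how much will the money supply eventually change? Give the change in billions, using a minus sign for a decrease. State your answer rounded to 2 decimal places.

The money multiplier is m = (1 + c) / (rr + e + c) = (1 + 0.154) / (0.17 + 0.063 + 0.154) ≈ 2.9819.
The purchase adds 5.2 billion of base, so ΔM = m × ΔMB = 2.9819 × (+5.2) ≈ 15.5059 billion.

R15.51 billion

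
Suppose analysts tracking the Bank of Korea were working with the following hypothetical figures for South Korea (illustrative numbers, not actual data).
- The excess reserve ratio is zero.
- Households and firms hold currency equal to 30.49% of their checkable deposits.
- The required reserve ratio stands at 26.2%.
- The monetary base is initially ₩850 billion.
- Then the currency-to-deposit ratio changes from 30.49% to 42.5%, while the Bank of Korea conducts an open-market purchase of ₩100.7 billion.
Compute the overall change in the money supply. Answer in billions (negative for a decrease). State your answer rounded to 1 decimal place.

₩15.4 billion

Before: m₁ = (1 + 0.3049) / (0.262 + 0.3049) ≈ 2.30182, MB₁ = 850, so M₁ = 2.30182 × 850 = 1956.547 billion.
After: m₂ = (1 + 0.425) / (0.262 + 0.425) ≈ 2.07424, MB₂ = 850 + 100.7 = 950.7, so M₂ = 2.07424 × 950.7 ≈ 1971.98 billion.
ΔM = M₂ − M₁ = 1971.98 − 1956.547 = 15.433 billion.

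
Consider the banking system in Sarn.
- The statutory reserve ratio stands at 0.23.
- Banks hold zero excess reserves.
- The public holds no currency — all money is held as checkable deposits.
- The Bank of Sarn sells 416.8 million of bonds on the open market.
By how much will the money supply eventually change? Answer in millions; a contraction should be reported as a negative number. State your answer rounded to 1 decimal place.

The simple money multiplier is m = 1/rr = 1/0.23 ≈ 4.34783.
An open-market sale reduces the monetary base by 416.8 million, so ΔM = m × ΔMB = 4.34783 × (−416.8) ≈ -1812.1755 million.

-1812.2 million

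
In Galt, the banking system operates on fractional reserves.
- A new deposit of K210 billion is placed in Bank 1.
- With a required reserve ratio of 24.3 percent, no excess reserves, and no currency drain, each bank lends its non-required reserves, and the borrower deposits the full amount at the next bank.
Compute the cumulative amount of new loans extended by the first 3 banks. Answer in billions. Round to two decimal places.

K370.41 billion

Bank i lends (1 − rr)^i of the original deposit: Bank 1 lends 210·0.7570 = 158.9700, Bank 2 lends 210·0.7570² ≈ 120.3403, and so on.
Summing a geometric series: total = 210·[0.7570·(1 − 0.7570^3) / (1 − 0.7570)] ≈ 370.4079 billion.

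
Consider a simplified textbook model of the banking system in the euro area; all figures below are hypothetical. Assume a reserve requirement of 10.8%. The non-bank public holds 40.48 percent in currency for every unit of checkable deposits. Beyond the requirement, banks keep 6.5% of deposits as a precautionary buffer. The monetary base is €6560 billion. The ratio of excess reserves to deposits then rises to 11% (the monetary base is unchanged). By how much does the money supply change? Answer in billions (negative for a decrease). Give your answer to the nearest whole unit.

Initially m₁ = (1 + 0.4048) / (0.108 + 0.065 + 0.4048) ≈ 2.43129, so M₁ = 2.43129 × 6560 = 15949.2624 billion.
After the change m₂ = (1 + 0.4048) / (0.108 + 0.11 + 0.4048) ≈ 2.25562, so M₂ = 2.25562 × 6560 = 14796.8672 billion.
ΔM = M₂ − M₁ = 14796.8672 − 15949.2624 = -1152.3952 billion.

-1152 billion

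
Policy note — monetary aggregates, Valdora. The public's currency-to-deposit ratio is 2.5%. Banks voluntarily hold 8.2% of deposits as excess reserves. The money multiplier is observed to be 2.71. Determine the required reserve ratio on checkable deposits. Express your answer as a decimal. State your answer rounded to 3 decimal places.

0.271

Using m = 2.71. Since m = (1 + c)/(c + rr + e), the denominator satisfies c + rr + e = (1 + c)/m = (1 + 0.025) / 2.71 ≈ 0.378229.
With c = 0.025 and e = 0.082, the required reserve ratio on checkable deposits is 0.378229 − 0.025 − 0.082 = 0.271229.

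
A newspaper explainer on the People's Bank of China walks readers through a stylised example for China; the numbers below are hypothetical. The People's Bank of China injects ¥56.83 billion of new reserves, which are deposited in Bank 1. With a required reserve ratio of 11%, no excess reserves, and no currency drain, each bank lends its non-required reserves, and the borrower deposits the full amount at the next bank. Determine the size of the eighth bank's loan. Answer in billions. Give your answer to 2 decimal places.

Each bank lends a fraction (1 − rr) = 0.8900 of the deposit it receives, so Bank 8 receives 56.83·0.8900^7 and lends 56.83·0.8900^8 ≈ 22.3716 billion.

¥22.37 billion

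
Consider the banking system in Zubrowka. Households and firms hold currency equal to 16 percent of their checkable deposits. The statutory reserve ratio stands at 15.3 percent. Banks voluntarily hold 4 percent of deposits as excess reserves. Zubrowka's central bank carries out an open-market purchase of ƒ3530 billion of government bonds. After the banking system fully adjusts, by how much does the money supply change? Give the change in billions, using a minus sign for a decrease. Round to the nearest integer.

ƒ11600 billion

The money multiplier is m = (1 + c) / (rr + e + c) = (1 + 0.16) / (0.153 + 0.04 + 0.16) ≈ 3.28612.
The purchase adds 3530 billion of base, so ΔM = m × ΔMB = 3.28612 × (+3530) = 11600.0036 billion.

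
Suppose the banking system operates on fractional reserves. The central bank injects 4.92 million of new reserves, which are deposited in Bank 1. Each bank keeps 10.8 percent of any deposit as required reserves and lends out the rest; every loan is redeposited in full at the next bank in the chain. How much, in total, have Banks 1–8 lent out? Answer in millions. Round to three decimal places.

24.349 million

Bank i lends (1 − rr)^i of the original deposit: Bank 1 lends 4.92·0.8920 ≈ 4.3886, Bank 2 lends 4.92·0.8920² ≈ 3.9147, and so on.
Summing a geometric series: total = 4.92·[0.8920·(1 − 0.8920^8) / (1 − 0.8920)] ≈ 24.3492 million.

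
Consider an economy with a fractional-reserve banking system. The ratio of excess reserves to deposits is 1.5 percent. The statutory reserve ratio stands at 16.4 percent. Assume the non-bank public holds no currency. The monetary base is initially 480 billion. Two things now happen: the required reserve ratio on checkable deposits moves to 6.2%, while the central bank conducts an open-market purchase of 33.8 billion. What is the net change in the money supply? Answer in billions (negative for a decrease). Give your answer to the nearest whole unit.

Before: m₁ = 1 / (0.164 + 0.015) ≈ 5.5866, MB₁ = 480, so M₁ = 5.5866 × 480 = 2681.568 billion.
After: m₂ = 1 / (0.062 + 0.015) ≈ 12.9870, MB₂ = 480 + 33.8 = 513.8, so M₂ = 12.9870 × 513.8 = 6672.7206 billion.
ΔM = M₂ − M₁ = 6672.7206 − 2681.568 = 3991.1526 billion.

3991 billion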